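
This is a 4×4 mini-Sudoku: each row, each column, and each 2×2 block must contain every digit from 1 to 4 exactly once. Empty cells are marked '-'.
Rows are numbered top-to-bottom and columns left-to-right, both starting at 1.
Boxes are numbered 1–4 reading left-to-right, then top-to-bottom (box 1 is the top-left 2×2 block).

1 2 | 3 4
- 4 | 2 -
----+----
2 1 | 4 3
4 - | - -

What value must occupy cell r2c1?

Row 2 already contains {2, 4}.
Column 1 already contains {1, 2, 4}.
Its 2×2 block (box 1) already contains {1, 2, 4}.
The only value from 1–4 not eliminated is 3, so r2c1 = 3.

3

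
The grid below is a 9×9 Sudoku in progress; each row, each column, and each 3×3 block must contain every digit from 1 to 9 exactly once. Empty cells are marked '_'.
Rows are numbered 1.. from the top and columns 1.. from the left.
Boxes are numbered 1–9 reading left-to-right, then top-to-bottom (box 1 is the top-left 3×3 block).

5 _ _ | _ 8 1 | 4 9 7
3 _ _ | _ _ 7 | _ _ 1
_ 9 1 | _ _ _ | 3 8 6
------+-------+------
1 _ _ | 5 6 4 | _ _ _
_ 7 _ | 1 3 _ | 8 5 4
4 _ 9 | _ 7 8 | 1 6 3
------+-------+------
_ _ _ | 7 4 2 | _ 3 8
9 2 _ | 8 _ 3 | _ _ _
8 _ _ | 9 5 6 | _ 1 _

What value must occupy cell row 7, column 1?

6

Row 7 already contains {2, 3, 4, 7, 8}.
Column 1 already contains {1, 3, 4, 5, 8, 9}.
Its 3×3 block (box 7) already contains {2, 8, 9}.
The only value from 1–9 not eliminated is 6, so row 7, column 1 = 6.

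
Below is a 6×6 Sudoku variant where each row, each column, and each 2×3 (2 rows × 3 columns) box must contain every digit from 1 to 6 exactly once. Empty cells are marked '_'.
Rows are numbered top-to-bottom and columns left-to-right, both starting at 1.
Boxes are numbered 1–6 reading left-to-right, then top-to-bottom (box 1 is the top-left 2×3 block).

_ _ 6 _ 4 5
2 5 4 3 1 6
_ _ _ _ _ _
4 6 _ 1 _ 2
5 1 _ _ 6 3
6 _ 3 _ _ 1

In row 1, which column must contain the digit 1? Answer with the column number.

1

Consider where 1 can go in row 1.
R1C2 is out (column 2 already has a 1).
R1C4 is out (column 4 already has a 1).
So the only cell in row 1 that can hold 1 is R1C1.
That is column 1.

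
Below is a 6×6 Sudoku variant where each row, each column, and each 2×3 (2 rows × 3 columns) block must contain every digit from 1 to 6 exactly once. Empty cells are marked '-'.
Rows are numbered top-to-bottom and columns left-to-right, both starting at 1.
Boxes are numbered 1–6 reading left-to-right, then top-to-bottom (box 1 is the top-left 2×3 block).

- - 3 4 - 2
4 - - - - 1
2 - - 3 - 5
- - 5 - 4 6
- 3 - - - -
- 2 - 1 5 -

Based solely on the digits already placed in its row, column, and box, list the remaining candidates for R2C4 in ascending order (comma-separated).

Row 2 already contains {1, 4}.
Column 4 already contains {1, 3, 4}.
Its 2×3 block (box 2) already contains {1, 2, 4}.
Removing those from 1–6 leaves {5, 6} as the candidates for R2C4.

5,6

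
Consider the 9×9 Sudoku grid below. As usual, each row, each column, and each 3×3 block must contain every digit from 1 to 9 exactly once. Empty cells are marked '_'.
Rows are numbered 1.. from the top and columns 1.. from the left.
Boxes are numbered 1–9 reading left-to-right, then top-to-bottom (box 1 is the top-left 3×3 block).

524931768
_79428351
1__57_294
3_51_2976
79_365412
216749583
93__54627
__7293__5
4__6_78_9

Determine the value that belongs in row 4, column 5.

8

Row 4 already contains {1, 2, 3, 5, 6, 7, 9}.
Column 5 already contains {2, 3, 4, 5, 6, 7, 9}.
Its 3×3 block (box 5) already contains {1, 2, 3, 4, 5, 6, 7, 9}.
The only value from 1–9 not eliminated is 8, so row 4, column 5 = 8.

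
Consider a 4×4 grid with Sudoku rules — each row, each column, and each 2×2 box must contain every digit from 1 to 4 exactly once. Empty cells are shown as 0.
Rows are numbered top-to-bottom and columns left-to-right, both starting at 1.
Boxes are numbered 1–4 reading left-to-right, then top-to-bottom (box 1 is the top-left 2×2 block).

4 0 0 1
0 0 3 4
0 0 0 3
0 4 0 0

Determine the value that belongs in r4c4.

2

Row 4 already contains {4}.
Column 4 already contains {1, 3, 4}.
Its 2×2 block (box 4) already contains {3}.
The only value from 1–4 not eliminated is 2, so r4c4 = 2.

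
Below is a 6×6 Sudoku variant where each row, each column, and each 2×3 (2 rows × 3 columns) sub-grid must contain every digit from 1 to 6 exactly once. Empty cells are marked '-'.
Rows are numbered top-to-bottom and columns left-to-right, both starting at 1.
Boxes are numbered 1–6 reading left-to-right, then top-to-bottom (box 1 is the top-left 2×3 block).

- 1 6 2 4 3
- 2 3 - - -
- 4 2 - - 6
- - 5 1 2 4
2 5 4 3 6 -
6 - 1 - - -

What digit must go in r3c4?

Row 3 already contains {2, 4, 6}.
Column 4 already contains {1, 2, 3}.
Its 2×3 block (box 4) already contains {1, 2, 4, 6}.
The only value from 1–6 not eliminated is 5, so r3c4 = 5.

5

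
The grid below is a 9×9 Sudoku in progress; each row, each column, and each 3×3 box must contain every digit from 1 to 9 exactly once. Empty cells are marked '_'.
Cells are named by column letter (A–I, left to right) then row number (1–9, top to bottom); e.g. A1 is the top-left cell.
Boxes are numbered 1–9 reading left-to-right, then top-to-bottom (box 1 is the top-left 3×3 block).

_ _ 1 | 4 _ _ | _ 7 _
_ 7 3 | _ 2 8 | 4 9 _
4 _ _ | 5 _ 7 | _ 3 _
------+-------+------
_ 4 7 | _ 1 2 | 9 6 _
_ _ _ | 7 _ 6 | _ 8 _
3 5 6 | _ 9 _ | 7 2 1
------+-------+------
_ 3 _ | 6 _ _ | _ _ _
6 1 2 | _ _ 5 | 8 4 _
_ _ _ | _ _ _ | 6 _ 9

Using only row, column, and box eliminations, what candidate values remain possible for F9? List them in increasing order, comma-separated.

Row 9 already contains {6, 9}.
Column F already contains {2, 5, 6, 7, 8}.
Its 3×3 block (box 8) already contains {5, 6}.
Removing those from 1–9 leaves {1, 3, 4} as the candidates for F9.

1,3,4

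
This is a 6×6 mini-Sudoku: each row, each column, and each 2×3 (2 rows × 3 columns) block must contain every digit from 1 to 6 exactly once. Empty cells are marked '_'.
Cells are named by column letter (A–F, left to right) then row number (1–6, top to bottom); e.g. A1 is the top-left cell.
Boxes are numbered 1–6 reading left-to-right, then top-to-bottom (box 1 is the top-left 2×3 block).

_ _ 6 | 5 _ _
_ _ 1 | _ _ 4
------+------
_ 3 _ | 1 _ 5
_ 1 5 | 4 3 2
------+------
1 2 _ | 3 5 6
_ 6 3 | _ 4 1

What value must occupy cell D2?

Cell D2 itself could take any of {2, 6} by direct elimination.
Consider where 6 can go in column D.
D6 is out (row 6 already has a 6).
So the only cell in column D that can hold 6 is D2.
Therefore D2 = 6.

6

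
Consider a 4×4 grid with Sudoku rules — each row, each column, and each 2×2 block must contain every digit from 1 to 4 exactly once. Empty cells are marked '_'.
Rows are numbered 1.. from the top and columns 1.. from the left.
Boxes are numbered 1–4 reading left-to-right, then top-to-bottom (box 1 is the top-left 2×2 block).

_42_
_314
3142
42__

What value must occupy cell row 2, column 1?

Row 2 already contains {1, 3, 4}.
Column 1 already contains {3, 4}.
Its 2×2 block (box 1) already contains {3, 4}.
The only value from 1–4 not eliminated is 2, so row 2, column 1 = 2.

2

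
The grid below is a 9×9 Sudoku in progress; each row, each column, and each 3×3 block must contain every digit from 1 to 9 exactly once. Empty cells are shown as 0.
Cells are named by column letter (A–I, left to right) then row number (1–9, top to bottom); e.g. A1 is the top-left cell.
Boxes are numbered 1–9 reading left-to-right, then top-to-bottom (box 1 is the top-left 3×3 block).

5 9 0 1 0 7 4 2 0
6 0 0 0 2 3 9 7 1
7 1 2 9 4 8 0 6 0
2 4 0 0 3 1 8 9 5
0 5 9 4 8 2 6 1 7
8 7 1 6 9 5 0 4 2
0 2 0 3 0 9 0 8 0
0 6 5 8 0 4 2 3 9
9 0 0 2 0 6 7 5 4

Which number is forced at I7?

Row 7 already contains {2, 3, 8, 9}.
Column I already contains {1, 2, 4, 5, 7, 9}.
Its 3×3 block (box 9) already contains {2, 3, 4, 5, 7, 8, 9}.
The only value from 1–9 not eliminated is 6, so I7 = 6.

6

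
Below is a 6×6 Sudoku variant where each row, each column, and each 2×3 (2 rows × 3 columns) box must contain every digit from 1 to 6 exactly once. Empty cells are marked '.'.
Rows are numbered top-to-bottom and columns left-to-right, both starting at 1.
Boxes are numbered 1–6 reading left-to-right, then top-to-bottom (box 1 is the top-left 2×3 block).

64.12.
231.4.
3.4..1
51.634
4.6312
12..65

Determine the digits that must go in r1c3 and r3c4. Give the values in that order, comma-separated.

For r1c3:
  Row 1 already contains {1, 2, 4, 6}.
  Column 3 already contains {1, 4, 6}.
  Its 2×3 block (box 1) already contains {1, 2, 3, 4, 6}.
  The only value from 1–6 not eliminated is 5, so r1c3 = 5.
For r3c4:
  Consider where 2 can go in row 3.
  r3c2 is out (column 2 already has a 2).
  r3c5 is out (column 5 already has a 2).
  So the only cell in row 3 that can hold 2 is r3c4.
  So r3c4 = 2.

5,2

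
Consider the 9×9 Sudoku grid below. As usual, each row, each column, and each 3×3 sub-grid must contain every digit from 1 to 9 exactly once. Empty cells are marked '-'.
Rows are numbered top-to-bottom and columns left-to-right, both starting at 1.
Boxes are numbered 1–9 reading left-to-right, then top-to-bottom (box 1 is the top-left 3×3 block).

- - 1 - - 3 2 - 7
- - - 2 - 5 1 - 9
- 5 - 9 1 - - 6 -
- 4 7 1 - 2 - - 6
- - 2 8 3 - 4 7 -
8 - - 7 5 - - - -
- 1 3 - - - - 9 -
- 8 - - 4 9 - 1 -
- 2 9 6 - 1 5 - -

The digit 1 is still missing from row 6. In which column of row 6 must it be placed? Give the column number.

9

Consider where 1 can go in row 6.
R6C2 is out (column 2 already has a 1).
R6C3 is out (column 3 already has a 1).
R6C6 is out (column 6 already has a 1).
R6C7 is out (column 7 already has a 1).
R6C8 is out (column 8 already has a 1).
So the only cell in row 6 that can hold 1 is R6C9.
That is column 9.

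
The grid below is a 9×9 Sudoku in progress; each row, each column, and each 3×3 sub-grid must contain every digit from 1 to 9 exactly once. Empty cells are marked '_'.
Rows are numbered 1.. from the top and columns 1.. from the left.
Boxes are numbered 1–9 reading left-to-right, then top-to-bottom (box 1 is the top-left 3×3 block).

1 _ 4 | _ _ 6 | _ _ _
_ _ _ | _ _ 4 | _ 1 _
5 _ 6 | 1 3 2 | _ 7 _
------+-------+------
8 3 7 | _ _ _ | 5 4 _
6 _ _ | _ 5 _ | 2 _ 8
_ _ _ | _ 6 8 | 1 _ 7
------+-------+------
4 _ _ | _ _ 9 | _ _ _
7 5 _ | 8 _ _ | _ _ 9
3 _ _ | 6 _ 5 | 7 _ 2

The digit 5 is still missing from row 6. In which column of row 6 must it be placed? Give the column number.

3

Consider where 5 can go in row 6.
row 6, column 1 is out (column 1 already has a 5).
row 6, column 2 is out (column 2 already has a 5).
row 6, column 4 is out (box 5 already has a 5).
row 6, column 8 is out (box 6 already has a 5).
So the only cell in row 6 that can hold 5 is row 6, column 3.
That is column 3.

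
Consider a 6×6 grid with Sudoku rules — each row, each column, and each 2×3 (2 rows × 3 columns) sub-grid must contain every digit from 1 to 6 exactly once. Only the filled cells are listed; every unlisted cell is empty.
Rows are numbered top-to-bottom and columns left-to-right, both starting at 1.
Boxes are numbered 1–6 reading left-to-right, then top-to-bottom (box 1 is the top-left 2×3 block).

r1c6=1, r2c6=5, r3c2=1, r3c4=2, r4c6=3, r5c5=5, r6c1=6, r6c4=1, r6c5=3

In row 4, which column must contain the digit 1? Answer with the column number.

5

Consider where 1 can go in row 4.
r4c1 is out (box 3 already has a 1).
r4c2 is out (column 2 already has a 1).
r4c3 is out (box 3 already has a 1).
r4c4 is out (column 4 already has a 1).
So the only cell in row 4 that can hold 1 is r4c5.
That is column 5.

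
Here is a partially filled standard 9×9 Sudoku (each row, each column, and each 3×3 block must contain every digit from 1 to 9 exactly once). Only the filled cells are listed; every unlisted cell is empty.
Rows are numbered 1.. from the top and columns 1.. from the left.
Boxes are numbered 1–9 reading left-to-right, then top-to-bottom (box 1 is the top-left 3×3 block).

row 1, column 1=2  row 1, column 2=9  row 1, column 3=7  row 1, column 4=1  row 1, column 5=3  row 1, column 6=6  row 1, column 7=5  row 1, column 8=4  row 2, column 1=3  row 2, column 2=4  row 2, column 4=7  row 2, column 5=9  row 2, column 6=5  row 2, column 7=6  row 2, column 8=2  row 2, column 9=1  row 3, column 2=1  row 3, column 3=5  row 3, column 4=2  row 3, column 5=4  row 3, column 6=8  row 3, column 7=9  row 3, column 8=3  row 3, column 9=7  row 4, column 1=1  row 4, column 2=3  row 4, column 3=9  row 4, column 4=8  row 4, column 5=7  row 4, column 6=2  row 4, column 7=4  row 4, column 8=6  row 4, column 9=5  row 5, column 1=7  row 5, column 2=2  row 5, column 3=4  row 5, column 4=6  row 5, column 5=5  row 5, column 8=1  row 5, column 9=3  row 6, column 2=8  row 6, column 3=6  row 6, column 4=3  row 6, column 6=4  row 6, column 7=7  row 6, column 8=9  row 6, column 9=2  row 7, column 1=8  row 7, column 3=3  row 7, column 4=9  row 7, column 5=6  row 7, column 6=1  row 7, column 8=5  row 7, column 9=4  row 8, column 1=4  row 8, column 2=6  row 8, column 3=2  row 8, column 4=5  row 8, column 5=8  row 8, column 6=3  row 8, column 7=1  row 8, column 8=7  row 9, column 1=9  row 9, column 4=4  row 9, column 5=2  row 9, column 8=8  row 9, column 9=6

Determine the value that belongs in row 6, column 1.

5

Row 6 already contains {2, 3, 4, 6, 7, 8, 9}.
Column 1 already contains {1, 2, 3, 4, 7, 8, 9}.
Its 3×3 block (box 4) already contains {1, 2, 3, 4, 6, 7, 8, 9}.
The only value from 1–9 not eliminated is 5, so row 6, column 1 = 5.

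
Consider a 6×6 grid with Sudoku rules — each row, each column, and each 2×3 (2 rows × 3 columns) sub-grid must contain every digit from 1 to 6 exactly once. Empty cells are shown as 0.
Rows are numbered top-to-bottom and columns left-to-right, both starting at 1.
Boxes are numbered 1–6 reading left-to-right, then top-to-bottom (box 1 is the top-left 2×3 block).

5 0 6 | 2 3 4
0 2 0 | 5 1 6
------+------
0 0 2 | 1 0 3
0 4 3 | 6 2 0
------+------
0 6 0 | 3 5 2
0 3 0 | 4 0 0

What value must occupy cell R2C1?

Cell R2C1 itself could take any of {3, 4} by direct elimination.
Consider where 3 can go in row 2.
R2C3 is out (column 3 already has a 3).
So the only cell in row 2 that can hold 3 is R2C1.
Therefore R2C1 = 3.

3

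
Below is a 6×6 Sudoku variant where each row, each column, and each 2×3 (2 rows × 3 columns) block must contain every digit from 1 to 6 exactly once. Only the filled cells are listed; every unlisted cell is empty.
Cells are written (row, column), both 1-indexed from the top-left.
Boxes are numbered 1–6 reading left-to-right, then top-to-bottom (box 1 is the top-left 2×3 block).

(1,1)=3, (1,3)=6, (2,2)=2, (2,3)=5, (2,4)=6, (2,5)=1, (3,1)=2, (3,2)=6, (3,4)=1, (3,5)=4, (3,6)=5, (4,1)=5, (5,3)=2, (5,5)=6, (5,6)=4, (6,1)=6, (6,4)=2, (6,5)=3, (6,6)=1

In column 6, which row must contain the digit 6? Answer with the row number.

Consider where 6 can go in column 6.
(1,6) is out (row 1 already has a 6).
(2,6) is out (row 2 already has a 6).
So the only cell in column 6 that can hold 6 is (4,6).
That is row 4.

4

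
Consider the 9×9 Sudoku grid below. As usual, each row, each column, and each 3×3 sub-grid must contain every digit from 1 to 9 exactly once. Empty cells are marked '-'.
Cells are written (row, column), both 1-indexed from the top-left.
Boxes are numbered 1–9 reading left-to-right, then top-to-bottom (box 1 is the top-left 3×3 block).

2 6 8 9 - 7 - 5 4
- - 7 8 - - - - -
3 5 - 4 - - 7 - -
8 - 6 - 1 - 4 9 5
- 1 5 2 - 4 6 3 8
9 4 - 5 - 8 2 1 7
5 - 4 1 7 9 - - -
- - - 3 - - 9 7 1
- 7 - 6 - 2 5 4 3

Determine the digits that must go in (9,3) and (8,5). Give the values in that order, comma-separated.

For (9,3):
  Consider where 9 can go in row 9.
  (9,1) is out (column 1 already has a 9).
  (9,5) is out (box 8 already has a 9).
  So the only cell in row 9 that can hold 9 is (9,3).
  So (9,3) = 9.
For (8,5):
  Consider where 4 can go in column 5.
  (1,5) is out (row 1 already has a 4). (2,5) is out (box 2 already has a 4). (3,5) is out (row 3 already has a 4). (5,5) is out (row 5 already has a 4). The remaining empty cells in column 5 are similarly blocked.
  So the only cell in column 5 that can hold 4 is (8,5).
  So (8,5) = 4.

9,4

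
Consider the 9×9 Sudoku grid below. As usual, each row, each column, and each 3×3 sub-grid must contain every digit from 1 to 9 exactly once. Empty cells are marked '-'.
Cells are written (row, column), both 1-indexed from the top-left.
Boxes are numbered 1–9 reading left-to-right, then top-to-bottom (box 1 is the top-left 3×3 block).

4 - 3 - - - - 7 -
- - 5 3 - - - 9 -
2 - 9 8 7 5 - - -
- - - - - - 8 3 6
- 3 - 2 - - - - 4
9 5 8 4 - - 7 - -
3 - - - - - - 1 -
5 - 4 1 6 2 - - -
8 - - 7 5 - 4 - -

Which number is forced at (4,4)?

Cell (4,4) itself could take any of {5, 9} by direct elimination.
Consider where 5 can go in row 4.
(4,1) is out (column 1 already has a 5).
(4,2) is out (column 2 already has a 5).
(4,3) is out (column 3 already has a 5).
(4,5) is out (column 5 already has a 5).
(4,6) is out (column 6 already has a 5).
So the only cell in row 4 that can hold 5 is (4,4).
Therefore (4,4) = 5.

5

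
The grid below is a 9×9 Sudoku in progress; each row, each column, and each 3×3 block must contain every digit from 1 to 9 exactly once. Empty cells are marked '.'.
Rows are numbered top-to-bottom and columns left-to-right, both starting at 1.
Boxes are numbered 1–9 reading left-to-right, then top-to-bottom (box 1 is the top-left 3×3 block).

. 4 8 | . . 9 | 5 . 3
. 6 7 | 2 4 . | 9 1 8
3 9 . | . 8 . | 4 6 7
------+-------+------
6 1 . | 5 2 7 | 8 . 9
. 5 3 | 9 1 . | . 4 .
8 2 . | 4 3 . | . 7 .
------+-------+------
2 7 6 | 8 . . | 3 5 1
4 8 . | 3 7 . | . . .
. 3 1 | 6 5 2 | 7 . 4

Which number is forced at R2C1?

5

Row 2 already contains {1, 2, 4, 6, 7, 8, 9}.
Column 1 already contains {2, 3, 4, 6, 8}.
Its 3×3 block (box 1) already contains {3, 4, 6, 7, 8, 9}.
The only value from 1–9 not eliminated is 5, so R2C1 = 5.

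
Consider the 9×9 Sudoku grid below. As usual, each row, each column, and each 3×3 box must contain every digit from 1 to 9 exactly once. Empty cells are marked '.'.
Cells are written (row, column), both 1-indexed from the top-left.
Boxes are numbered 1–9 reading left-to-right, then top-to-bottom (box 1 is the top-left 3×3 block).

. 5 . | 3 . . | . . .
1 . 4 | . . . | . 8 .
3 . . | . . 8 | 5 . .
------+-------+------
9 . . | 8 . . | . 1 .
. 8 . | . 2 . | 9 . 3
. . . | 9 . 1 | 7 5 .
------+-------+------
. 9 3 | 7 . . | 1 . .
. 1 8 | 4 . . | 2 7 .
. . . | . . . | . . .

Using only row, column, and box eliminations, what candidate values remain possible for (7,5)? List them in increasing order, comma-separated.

Row 7 already contains {1, 3, 7, 9}.
Column 5 already contains {2}.
Its 3×3 block (box 8) already contains {4, 7}.
Removing those from 1–9 leaves {5, 6, 8} as the candidates for (7,5).

5,6,8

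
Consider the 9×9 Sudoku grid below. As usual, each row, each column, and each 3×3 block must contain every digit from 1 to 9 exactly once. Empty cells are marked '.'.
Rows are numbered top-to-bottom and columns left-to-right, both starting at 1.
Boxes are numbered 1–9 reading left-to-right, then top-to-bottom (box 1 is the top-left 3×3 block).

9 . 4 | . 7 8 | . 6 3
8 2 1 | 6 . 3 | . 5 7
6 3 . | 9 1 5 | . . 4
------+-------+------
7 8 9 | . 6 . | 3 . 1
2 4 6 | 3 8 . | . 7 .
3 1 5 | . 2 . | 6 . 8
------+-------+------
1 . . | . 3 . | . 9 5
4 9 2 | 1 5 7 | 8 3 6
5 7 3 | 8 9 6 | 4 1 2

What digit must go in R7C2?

6

Row 7 already contains {1, 3, 5, 9}.
Column 2 already contains {1, 2, 3, 4, 7, 8, 9}.
Its 3×3 block (box 7) already contains {1, 2, 3, 4, 5, 7, 9}.
The only value from 1–9 not eliminated is 6, so R7C2 = 6.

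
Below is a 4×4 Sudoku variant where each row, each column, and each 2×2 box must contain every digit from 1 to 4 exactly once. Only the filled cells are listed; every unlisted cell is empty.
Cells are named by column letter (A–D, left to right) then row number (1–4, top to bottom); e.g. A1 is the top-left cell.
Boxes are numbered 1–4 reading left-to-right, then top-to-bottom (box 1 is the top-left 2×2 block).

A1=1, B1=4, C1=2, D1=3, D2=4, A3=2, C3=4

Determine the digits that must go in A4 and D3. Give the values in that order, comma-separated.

For A4:
  Consider where 4 can go in column A.
  A2 is out (row 2 already has a 4).
  So the only cell in column A that can hold 4 is A4.
  So A4 = 4.
For D3:
  Row 3 already contains {2, 4}.
  Column D already contains {3, 4}.
  Its 2×2 block (box 4) already contains {4}.
  The only value from 1–4 not eliminated is 1, so D3 = 1.

4,1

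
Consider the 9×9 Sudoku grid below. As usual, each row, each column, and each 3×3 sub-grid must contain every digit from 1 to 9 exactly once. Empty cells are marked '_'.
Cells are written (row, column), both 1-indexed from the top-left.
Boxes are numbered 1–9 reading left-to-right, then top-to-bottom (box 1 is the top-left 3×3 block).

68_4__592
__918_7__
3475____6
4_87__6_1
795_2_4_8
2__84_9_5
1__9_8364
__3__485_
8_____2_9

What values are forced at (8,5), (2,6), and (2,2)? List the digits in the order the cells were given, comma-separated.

For (8,5):
  Consider where 1 can go in row 8.
  (8,1) is out (column 1 already has a 1).
  (8,2) is out (box 7 already has a 1).
  (8,4) is out (column 4 already has a 1).
  (8,9) is out (column 9 already has a 1).
  So the only cell in row 8 that can hold 1 is (8,5).
  So (8,5) = 1.
For (2,6):
  Consider where 6 can go in box 2.
  (1,5) is out (row 1 already has a 6).
  (1,6) is out (row 1 already has a 6).
  (3,5) is out (row 3 already has a 6).
  (3,6) is out (row 3 already has a 6).
  So the only cell in box 2 that can hold 6 is (2,6).
  So (2,6) = 6.
For (2,2):
  Consider where 2 can go in box 1.
  (1,3) is out (row 1 already has a 2).
  (2,1) is out (column 1 already has a 2).
  So the only cell in box 1 that can hold 2 is (2,2).
  So (2,2) = 2.

1,6,2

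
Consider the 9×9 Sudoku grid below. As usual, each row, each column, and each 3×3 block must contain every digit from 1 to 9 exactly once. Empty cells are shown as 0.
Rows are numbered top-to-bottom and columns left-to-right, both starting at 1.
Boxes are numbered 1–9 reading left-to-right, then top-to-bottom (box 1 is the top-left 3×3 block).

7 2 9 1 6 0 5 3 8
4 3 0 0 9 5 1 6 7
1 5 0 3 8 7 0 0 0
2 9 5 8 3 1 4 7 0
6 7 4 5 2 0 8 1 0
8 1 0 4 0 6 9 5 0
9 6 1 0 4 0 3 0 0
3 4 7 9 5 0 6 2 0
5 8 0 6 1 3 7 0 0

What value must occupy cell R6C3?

Row 6 already contains {1, 4, 5, 6, 8, 9}.
Column 3 already contains {1, 4, 5, 7, 9}.
Its 3×3 block (box 4) already contains {1, 2, 4, 5, 6, 7, 8, 9}.
The only value from 1–9 not eliminated is 3, so R6C3 = 3.

3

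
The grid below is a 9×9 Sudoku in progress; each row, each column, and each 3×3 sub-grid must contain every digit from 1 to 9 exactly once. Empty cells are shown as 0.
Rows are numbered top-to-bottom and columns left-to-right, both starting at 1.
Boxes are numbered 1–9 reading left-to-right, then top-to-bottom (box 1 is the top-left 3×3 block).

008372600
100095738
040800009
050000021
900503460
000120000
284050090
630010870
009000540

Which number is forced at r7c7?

Cell r7c7 itself could take any of {1, 3} by direct elimination.
Consider where 1 can go in row 7.
r7c4 is out (column 4 already has a 1).
r7c6 is out (box 8 already has a 1).
r7c9 is out (column 9 already has a 1).
So the only cell in row 7 that can hold 1 is r7c7.
Therefore r7c7 = 1.

1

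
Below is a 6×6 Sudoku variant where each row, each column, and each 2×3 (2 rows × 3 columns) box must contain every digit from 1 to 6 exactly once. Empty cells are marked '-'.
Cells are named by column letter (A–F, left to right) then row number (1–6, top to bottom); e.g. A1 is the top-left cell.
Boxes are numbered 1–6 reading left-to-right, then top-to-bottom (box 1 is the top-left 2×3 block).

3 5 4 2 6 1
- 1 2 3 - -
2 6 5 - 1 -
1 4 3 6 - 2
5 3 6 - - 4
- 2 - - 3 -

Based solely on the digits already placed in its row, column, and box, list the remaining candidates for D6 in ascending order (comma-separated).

Row 6 already contains {2, 3}.
Column D already contains {2, 3, 6}.
Its 2×3 block (box 6) already contains {3, 4}.
Removing those from 1–6 leaves {1, 5} as the candidates for D6.

1,5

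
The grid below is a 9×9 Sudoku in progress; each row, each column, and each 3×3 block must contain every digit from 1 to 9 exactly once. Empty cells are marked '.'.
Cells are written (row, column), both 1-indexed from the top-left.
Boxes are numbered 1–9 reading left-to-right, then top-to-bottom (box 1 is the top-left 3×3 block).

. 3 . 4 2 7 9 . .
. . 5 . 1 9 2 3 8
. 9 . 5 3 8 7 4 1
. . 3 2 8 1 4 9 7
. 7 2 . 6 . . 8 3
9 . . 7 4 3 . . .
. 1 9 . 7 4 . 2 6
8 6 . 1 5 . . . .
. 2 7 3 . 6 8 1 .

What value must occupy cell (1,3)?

8

Cell (1,3) itself could take any of {1, 6, 8} by direct elimination.
Consider where 8 can go in box 1.
(1,1) is out (column 1 already has a 8).
(2,1) is out (row 2 already has a 8).
(2,2) is out (row 2 already has a 8).
(3,1) is out (row 3 already has a 8).
(3,3) is out (row 3 already has a 8).
So the only cell in box 1 that can hold 8 is (1,3).
Therefore (1,3) = 8.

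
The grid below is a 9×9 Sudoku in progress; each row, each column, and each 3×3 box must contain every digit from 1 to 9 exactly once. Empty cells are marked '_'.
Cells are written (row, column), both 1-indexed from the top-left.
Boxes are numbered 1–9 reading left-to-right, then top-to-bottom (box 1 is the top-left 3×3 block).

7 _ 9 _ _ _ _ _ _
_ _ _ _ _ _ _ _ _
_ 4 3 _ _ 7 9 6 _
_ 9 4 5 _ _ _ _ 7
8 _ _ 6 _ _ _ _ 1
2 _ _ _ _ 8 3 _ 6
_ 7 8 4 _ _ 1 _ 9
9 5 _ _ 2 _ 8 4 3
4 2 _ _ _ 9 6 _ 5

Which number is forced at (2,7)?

Cell (2,7) itself could take any of {2, 4, 5, 7} by direct elimination.
Consider where 7 can go in column 7.
(1,7) is out (row 1 already has a 7).
(4,7) is out (row 4 already has a 7).
(5,7) is out (box 6 already has a 7).
So the only cell in column 7 that can hold 7 is (2,7).
Therefore (2,7) = 7.

7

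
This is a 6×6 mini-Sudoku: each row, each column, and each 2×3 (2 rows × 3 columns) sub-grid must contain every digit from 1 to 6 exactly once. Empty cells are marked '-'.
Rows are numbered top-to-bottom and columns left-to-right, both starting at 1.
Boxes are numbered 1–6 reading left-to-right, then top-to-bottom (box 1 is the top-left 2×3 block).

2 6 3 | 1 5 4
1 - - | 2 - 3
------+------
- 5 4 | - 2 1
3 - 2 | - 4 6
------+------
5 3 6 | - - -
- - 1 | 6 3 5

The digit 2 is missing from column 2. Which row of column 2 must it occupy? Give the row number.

6

Consider where 2 can go in column 2.
r2c2 is out (row 2 already has a 2).
r4c2 is out (row 4 already has a 2).
So the only cell in column 2 that can hold 2 is r6c2.
That is row 6.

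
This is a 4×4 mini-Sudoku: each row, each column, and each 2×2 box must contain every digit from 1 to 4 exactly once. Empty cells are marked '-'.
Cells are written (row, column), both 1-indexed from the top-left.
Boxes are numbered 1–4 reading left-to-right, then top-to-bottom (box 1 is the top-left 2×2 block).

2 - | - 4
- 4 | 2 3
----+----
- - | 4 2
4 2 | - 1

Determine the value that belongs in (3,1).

3

Cell (3,1) itself could take any of {1, 3} by direct elimination.
Consider where 3 can go in column 1.
(2,1) is out (row 2 already has a 3).
So the only cell in column 1 that can hold 3 is (3,1).
Therefore (3,1) = 3.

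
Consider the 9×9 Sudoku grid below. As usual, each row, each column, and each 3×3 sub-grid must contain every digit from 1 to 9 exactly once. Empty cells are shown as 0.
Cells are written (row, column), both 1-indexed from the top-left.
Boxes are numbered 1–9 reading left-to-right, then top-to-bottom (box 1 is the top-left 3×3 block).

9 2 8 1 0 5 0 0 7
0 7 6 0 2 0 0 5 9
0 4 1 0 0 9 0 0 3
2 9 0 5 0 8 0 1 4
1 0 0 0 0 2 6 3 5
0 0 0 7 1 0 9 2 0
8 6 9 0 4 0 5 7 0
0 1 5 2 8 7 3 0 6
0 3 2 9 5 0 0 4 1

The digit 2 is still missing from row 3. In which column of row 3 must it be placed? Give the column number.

7

Consider where 2 can go in row 3.
(3,1) is out (column 1 already has a 2).
(3,4) is out (column 4 already has a 2).
(3,5) is out (column 5 already has a 2).
(3,8) is out (column 8 already has a 2).
So the only cell in row 3 that can hold 2 is (3,7).
That is column 7.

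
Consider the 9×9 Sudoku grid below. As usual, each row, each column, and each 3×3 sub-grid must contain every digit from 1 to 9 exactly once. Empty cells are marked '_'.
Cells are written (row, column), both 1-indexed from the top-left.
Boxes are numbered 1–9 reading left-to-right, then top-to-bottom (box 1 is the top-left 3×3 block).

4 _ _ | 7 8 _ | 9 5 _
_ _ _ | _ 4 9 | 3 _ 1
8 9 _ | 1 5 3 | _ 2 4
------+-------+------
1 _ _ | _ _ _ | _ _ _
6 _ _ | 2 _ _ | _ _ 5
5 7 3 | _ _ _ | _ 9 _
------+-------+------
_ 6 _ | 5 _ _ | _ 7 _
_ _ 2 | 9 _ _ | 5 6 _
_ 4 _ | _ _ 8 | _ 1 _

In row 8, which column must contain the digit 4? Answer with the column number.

Consider where 4 can go in row 8.
(8,1) is out (column 1 already has a 4).
(8,2) is out (column 2 already has a 4).
(8,5) is out (column 5 already has a 4).
(8,9) is out (column 9 already has a 4).
So the only cell in row 8 that can hold 4 is (8,6).
That is column 6.

6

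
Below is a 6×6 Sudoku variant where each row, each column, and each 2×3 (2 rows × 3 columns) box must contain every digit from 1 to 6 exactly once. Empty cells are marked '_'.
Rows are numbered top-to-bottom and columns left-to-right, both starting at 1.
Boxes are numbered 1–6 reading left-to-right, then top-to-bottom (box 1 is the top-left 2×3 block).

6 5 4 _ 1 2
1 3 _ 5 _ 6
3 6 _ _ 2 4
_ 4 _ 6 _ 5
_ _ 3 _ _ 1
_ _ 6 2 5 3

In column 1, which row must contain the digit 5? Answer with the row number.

5

Consider where 5 can go in column 1.
r4c1 is out (row 4 already has a 5).
r6c1 is out (row 6 already has a 5).
So the only cell in column 1 that can hold 5 is r5c1.
That is row 5.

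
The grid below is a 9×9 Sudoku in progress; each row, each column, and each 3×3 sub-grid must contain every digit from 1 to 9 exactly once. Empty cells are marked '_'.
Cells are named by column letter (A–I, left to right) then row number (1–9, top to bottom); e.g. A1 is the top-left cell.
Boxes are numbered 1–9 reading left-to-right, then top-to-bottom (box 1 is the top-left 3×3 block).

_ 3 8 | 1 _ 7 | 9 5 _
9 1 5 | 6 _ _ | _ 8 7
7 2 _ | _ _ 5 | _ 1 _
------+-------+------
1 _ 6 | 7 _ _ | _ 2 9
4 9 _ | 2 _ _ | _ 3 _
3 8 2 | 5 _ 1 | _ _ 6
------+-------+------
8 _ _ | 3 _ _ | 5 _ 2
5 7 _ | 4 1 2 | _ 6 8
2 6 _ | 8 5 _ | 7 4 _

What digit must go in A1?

6

Row 1 already contains {1, 3, 5, 7, 8, 9}.
Column A already contains {1, 2, 3, 4, 5, 7, 8, 9}.
Its 3×3 block (box 1) already contains {1, 2, 3, 5, 7, 8, 9}.
The only value from 1–9 not eliminated is 6, so A1 = 6.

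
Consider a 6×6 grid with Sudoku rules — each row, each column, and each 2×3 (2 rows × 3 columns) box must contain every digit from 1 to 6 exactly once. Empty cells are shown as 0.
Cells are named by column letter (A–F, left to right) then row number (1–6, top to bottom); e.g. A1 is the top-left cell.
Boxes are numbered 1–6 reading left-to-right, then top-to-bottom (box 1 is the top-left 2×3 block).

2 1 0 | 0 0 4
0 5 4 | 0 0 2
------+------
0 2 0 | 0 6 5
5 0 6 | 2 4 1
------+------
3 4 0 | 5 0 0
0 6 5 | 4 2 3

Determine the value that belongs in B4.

3

Row 4 already contains {1, 2, 4, 5, 6}.
Column B already contains {1, 2, 4, 5, 6}.
Its 2×3 block (box 3) already contains {2, 5, 6}.
The only value from 1–6 not eliminated is 3, so B4 = 3.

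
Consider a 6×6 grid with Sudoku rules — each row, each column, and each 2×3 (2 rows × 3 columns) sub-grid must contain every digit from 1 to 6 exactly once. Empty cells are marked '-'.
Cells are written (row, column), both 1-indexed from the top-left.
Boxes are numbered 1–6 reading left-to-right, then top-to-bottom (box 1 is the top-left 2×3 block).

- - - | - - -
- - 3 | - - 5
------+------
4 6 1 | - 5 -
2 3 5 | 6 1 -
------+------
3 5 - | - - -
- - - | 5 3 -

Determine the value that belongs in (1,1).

5

Cell (1,1) itself could take any of {1, 5, 6} by direct elimination.
Consider where 5 can go in row 1.
(1,2) is out (column 2 already has a 5).
(1,3) is out (column 3 already has a 5).
(1,4) is out (column 4 already has a 5).
(1,5) is out (column 5 already has a 5).
(1,6) is out (column 6 already has a 5).
So the only cell in row 1 that can hold 5 is (1,1).
Therefore (1,1) = 5.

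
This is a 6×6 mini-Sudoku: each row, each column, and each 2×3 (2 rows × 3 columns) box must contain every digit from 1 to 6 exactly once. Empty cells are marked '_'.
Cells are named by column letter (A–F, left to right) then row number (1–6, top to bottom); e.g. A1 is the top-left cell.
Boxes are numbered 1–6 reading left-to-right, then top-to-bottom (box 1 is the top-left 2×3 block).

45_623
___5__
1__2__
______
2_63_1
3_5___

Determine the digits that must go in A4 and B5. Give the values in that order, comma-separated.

For A4:
  Consider where 5 can go in box 3.
  B3 is out (column B already has a 5).
  C3 is out (column C already has a 5).
  B4 is out (column B already has a 5).
  C4 is out (column C already has a 5).
  So the only cell in box 3 that can hold 5 is A4.
  So A4 = 5.
For B5:
  Row 5 already contains {1, 2, 3, 6}.
  Column B already contains {5}.
  Its 2×3 block (box 5) already contains {2, 3, 5, 6}.
  The only value from 1–6 not eliminated is 4, so B5 = 4.

5,4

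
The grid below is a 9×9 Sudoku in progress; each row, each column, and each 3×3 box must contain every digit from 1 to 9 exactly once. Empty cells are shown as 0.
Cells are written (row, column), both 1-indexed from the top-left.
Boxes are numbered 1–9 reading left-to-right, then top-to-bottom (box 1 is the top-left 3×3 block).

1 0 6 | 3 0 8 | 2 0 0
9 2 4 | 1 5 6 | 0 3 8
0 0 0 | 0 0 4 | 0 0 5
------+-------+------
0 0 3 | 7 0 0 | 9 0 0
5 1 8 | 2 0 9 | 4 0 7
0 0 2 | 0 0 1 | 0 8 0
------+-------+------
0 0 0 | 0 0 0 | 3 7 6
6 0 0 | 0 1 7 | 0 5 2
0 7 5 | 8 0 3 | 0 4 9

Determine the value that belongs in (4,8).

Cell (4,8) itself could take any of {1, 2, 6} by direct elimination.
Consider where 2 can go in box 6.
(4,9) is out (column 9 already has a 2).
(5,8) is out (row 5 already has a 2).
(6,7) is out (row 6 already has a 2).
(6,9) is out (row 6 already has a 2).
So the only cell in box 6 that can hold 2 is (4,8).
Therefore (4,8) = 2.

2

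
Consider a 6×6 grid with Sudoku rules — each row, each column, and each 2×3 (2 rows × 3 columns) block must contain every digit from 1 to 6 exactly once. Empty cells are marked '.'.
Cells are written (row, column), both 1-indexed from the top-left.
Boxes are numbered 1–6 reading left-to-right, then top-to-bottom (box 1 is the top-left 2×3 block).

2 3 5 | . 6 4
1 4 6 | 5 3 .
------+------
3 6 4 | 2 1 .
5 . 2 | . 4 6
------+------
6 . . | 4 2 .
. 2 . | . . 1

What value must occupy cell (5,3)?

Cell (5,3) itself could take any of {1, 3} by direct elimination.
Consider where 1 can go in column 3.
(6,3) is out (row 6 already has a 1).
So the only cell in column 3 that can hold 1 is (5,3).
Therefore (5,3) = 1.

1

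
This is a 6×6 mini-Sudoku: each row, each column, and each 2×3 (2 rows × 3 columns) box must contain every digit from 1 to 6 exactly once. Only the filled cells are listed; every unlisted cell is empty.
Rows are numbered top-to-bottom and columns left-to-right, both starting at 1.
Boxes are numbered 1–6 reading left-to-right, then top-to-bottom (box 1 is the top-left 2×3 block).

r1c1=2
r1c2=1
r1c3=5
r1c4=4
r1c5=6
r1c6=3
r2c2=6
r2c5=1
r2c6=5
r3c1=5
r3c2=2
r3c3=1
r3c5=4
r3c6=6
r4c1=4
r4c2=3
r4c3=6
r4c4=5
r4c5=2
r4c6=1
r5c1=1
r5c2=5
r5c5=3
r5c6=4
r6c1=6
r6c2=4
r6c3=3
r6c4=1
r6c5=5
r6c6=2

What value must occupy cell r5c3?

2

Row 5 already contains {1, 3, 4, 5}.
Column 3 already contains {1, 3, 5, 6}.
Its 2×3 block (box 5) already contains {1, 3, 4, 5, 6}.
The only value from 1–6 not eliminated is 2, so r5c3 = 2.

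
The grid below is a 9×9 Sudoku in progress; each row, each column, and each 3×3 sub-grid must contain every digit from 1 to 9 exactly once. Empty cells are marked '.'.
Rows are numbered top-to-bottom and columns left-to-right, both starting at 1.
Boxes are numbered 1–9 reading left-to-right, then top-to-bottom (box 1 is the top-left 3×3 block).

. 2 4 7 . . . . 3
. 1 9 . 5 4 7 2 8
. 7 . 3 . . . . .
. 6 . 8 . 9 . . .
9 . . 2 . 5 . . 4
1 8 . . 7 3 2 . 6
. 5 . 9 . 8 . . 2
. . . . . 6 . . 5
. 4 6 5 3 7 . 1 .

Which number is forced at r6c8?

9

Cell r6c8 itself could take any of {5, 9} by direct elimination.
Consider where 9 can go in row 6.
r6c3 is out (column 3 already has a 9).
r6c4 is out (column 4 already has a 9).
So the only cell in row 6 that can hold 9 is r6c8.
Therefore r6c8 = 9.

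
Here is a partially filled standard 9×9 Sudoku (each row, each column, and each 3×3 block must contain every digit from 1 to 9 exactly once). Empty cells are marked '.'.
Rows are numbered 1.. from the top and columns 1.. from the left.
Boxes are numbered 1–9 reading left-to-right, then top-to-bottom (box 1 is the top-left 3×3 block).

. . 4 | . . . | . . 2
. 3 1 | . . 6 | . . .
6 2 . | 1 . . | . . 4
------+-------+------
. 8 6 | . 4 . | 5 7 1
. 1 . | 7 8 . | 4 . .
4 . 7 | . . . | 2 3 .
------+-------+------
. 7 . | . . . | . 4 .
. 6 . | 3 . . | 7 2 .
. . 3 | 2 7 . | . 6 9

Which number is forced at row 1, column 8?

1

Cell row 1, column 8 itself could take any of {1, 5, 8, 9} by direct elimination.
Consider where 1 can go in column 8.
row 2, column 8 is out (row 2 already has a 1).
row 3, column 8 is out (row 3 already has a 1).
row 5, column 8 is out (row 5 already has a 1).
So the only cell in column 8 that can hold 1 is row 1, column 8.
Therefore row 1, column 8 = 1.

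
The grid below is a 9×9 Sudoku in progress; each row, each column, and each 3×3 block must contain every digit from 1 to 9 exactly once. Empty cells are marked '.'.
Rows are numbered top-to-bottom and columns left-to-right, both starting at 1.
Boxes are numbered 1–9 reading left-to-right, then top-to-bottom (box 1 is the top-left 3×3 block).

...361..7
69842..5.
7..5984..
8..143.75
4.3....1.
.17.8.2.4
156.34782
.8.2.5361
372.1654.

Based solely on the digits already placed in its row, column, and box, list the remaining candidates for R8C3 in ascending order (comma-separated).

4,9

Row 8 already contains {1, 2, 3, 5, 6, 8}.
Column 3 already contains {2, 3, 6, 7, 8}.
Its 3×3 block (box 7) already contains {1, 2, 3, 5, 6, 7, 8}.
Removing those from 1–9 leaves {4, 9} as the candidates for R8C3.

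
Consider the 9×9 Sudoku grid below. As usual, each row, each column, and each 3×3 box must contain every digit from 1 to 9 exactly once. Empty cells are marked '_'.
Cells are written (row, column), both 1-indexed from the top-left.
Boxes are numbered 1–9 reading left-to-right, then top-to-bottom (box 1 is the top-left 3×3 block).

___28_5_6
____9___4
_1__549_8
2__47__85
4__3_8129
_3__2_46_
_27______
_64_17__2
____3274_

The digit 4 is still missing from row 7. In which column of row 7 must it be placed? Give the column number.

Consider where 4 can go in row 7.
(7,1) is out (column 1 already has a 4). (7,4) is out (column 4 already has a 4). (7,6) is out (column 6 already has a 4). (7,7) is out (column 7 already has a 4). The remaining empty cells in row 7 are similarly blocked.
So the only cell in row 7 that can hold 4 is (7,5).
That is column 5.

5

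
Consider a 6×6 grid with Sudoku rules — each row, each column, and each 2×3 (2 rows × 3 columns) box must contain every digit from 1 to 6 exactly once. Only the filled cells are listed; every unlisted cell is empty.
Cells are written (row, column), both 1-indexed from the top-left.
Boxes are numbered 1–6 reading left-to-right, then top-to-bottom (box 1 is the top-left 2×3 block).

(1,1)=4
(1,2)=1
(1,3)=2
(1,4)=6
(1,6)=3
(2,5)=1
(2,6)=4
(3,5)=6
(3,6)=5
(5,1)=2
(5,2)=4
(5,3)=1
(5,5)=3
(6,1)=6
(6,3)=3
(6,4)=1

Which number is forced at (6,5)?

Cell (6,5) itself could take any of {2, 4, 5} by direct elimination.
Consider where 4 can go in row 6.
(6,2) is out (column 2 already has a 4).
(6,6) is out (column 6 already has a 4).
So the only cell in row 6 that can hold 4 is (6,5).
Therefore (6,5) = 4.

4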